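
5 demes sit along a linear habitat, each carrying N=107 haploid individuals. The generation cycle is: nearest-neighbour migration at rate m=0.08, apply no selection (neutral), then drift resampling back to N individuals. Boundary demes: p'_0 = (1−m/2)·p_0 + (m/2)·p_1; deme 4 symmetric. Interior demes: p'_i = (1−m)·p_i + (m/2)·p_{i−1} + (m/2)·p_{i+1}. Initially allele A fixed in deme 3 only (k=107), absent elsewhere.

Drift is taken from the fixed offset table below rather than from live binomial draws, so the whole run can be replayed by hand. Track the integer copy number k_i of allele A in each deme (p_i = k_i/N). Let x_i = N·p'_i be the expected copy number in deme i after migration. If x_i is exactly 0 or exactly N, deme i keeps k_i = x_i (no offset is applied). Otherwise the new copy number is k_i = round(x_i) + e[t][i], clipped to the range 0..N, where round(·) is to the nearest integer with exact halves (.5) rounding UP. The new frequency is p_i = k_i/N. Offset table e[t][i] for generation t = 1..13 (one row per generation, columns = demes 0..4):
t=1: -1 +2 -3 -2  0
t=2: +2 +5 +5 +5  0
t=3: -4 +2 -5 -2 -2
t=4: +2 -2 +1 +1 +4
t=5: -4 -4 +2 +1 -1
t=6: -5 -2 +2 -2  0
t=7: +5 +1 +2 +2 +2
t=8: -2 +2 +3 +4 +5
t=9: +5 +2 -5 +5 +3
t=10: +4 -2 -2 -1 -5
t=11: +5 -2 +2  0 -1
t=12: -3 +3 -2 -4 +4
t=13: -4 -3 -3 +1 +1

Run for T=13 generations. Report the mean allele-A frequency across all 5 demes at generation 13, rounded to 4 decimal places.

t=0: k=[0 0 0 107 0]
t=1: x=[0.0000 0.0000 4.2800 98.4400 4.2800] k=[0 0 1 96 4]
t=2: x=[0.0000 0.0400 4.7600 88.5200 7.6800] k=[0 5 10 94 8]
t=3: x=[0.2000 5.0000 13.1600 87.2000 11.4400] k=[0 7 8 85 9]
t=4: x=[0.2800 6.7600 11.0400 78.8800 12.0400] k=[2 5 12 80 16]
t=5: x=[2.1200 5.1600 14.4400 74.7200 18.5600] k=[0 1 16 76 18]
t=6: x=[0.0400 1.5600 17.8000 71.2800 20.3200] k=[0 0 20 69 20]
t=7: x=[0.0000 0.8000 21.1600 65.0800 21.9600] k=[0 2 23 67 24]
t=8: x=[0.0800 2.7600 23.9200 63.5200 25.7200] k=[0 5 27 68 31]
t=9: x=[0.2000 5.6800 27.7600 64.8800 32.4800] k=[5 8 23 70 35]
t=10: x=[5.1200 8.4800 24.2800 66.7200 36.4000] k=[9 6 22 66 31]
t=11: x=[8.8800 6.7600 23.1200 62.8400 32.4000] k=[14 5 25 63 31]
t=12: x=[13.6400 6.1600 25.7200 60.2000 32.2800] k=[11 9 24 56 36]
t=13: x=[10.9200 9.6800 24.6800 53.9200 36.8000] k=[7 7 22 55 38]

0.2411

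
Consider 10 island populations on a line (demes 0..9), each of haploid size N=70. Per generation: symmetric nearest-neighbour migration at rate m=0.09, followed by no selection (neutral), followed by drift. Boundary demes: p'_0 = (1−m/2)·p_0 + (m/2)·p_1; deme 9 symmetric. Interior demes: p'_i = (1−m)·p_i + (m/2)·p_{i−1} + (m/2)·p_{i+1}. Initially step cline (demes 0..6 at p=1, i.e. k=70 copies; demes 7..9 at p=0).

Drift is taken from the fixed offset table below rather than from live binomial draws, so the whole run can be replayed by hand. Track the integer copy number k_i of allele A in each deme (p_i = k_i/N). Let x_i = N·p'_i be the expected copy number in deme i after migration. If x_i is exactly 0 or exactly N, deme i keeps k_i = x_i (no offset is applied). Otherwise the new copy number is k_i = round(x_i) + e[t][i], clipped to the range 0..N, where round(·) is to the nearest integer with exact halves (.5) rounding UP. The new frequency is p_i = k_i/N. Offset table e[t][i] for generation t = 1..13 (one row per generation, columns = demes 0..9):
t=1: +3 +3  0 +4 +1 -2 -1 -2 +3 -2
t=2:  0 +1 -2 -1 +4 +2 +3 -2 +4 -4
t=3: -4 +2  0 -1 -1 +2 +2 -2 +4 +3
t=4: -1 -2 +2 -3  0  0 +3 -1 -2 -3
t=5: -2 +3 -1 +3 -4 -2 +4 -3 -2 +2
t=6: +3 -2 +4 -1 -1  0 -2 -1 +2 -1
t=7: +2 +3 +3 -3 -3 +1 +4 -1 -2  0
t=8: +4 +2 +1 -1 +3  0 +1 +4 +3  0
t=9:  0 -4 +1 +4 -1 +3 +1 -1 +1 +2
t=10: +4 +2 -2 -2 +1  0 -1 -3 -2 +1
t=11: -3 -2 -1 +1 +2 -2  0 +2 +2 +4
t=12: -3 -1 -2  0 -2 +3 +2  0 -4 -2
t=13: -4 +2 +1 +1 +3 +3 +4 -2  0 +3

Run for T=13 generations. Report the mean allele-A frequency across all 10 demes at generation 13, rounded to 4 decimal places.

0.7243

t=0: k=[70 70 70 70 70 70 70 0 0 0]
t=1: x=[70.0000 70.0000 70.0000 70.0000 70.0000 70.0000 66.8500 3.1500 0.0000 0.0000] k=[70 70 70 70 70 70 66 1 0 0]
t=2: x=[70.0000 70.0000 70.0000 70.0000 70.0000 69.8200 63.2550 3.8800 0.0450 0.0000] k=[70 70 70 70 70 70 66 2 4 0]
t=3: x=[70.0000 70.0000 70.0000 70.0000 70.0000 69.8200 63.3000 4.9700 3.7300 0.1800] k=[70 70 70 70 70 70 65 3 8 3]
t=4: x=[70.0000 70.0000 70.0000 70.0000 70.0000 69.7750 62.4350 6.0150 7.5500 3.2250] k=[70 70 70 70 70 70 65 5 6 0]
t=5: x=[70.0000 70.0000 70.0000 70.0000 70.0000 69.7750 62.5250 7.7450 5.6850 0.2700] k=[70 70 70 70 70 68 67 5 4 2]
t=6: x=[70.0000 70.0000 70.0000 70.0000 69.9100 68.0450 64.2550 7.7450 3.9550 2.0900] k=[70 70 70 70 69 68 62 7 6 1]
t=7: x=[70.0000 70.0000 70.0000 69.9550 69.0000 67.7750 59.7950 9.4300 5.8200 1.2250] k=[70 70 70 67 66 69 64 8 4 1]
t=8: x=[70.0000 70.0000 69.8650 67.0900 66.1800 68.6400 61.7050 10.3400 4.0450 1.1350] k=[70 70 70 66 69 69 63 14 7 1]
t=9: x=[70.0000 70.0000 69.8200 66.3150 68.8650 68.7300 61.0650 15.8900 7.0450 1.2700] k=[70 70 70 70 68 70 62 15 8 3]
t=10: x=[70.0000 70.0000 70.0000 69.9100 68.1800 69.5500 60.2450 16.8000 8.0900 3.2250] k=[70 70 70 68 69 70 59 14 6 4]
t=11: x=[70.0000 70.0000 69.9100 68.1350 69.0000 69.4600 57.4700 15.6650 6.2700 4.0900] k=[70 70 69 69 70 67 57 18 8 8]
t=12: x=[70.0000 69.9550 69.0450 69.0450 69.8200 66.6850 55.6950 19.3050 8.4500 8.0000] k=[70 69 67 69 68 70 58 19 4 6]
t=13: x=[69.9550 68.9550 67.1800 68.8650 68.1350 69.3700 56.7850 20.0800 4.7650 5.9100] k=[66 70 68 70 70 70 61 18 5 9]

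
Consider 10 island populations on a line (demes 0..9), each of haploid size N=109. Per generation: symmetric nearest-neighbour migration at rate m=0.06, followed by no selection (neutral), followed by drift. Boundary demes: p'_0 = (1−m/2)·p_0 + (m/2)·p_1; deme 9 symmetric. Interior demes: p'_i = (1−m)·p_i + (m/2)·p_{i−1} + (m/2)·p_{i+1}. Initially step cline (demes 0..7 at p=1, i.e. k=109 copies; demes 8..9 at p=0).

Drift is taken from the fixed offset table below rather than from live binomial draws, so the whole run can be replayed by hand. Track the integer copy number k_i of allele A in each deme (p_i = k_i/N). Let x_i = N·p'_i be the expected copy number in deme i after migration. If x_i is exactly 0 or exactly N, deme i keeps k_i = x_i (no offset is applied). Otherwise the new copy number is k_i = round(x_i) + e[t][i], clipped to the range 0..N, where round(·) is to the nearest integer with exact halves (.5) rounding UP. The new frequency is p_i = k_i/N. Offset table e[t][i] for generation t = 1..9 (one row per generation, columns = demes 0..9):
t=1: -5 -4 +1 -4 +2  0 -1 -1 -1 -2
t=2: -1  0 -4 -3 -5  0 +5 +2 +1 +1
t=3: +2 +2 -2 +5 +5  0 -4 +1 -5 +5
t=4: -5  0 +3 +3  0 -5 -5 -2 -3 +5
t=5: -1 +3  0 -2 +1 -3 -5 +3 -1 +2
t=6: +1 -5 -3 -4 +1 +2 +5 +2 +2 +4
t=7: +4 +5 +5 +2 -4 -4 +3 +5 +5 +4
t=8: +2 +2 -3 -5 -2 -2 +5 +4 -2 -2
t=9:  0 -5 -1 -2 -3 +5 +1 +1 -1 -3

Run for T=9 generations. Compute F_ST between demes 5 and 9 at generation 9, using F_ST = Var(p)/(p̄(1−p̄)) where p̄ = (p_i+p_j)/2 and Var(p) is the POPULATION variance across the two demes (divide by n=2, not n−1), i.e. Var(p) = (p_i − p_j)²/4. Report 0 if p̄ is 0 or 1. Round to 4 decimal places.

t=0: k=[109 109 109 109 109 109 109 109 0 0]
t=1: x=[109.0000 109.0000 109.0000 109.0000 109.0000 109.0000 109.0000 105.7300 3.2700 0.0000] k=[109 109 109 109 109 109 109 105 2 0]
t=2: x=[109.0000 109.0000 109.0000 109.0000 109.0000 109.0000 108.8800 102.0300 5.0300 0.0600] k=[109 109 109 109 109 109 109 104 6 1]
t=3: x=[109.0000 109.0000 109.0000 109.0000 109.0000 109.0000 108.8500 101.2100 8.7900 1.1500] k=[109 109 109 109 109 109 105 102 4 6]
t=4: x=[109.0000 109.0000 109.0000 109.0000 109.0000 108.8800 105.0300 99.1500 7.0000 5.9400] k=[109 109 109 109 109 104 100 97 4 11]
t=5: x=[109.0000 109.0000 109.0000 109.0000 108.8500 104.0300 100.0300 94.3000 7.0000 10.7900] k=[109 109 109 109 109 101 95 97 6 13]
t=6: x=[109.0000 109.0000 109.0000 109.0000 108.7600 101.0600 95.2400 94.2100 8.9400 12.7900] k=[109 109 109 109 109 103 100 96 11 17]
t=7: x=[109.0000 109.0000 109.0000 109.0000 108.8200 103.0900 99.9700 93.5700 13.7300 16.8200] k=[109 109 109 109 105 99 103 99 19 21]
t=8: x=[109.0000 109.0000 109.0000 108.8800 104.9400 99.3000 102.7600 96.7200 21.4600 20.9400] k=[109 109 109 104 103 97 108 101 19 19]
t=9: x=[109.0000 109.0000 108.8500 104.1200 102.8500 97.5100 107.4600 98.7500 21.4600 19.0000] k=[109 109 108 102 100 103 108 100 20 16]

0.6425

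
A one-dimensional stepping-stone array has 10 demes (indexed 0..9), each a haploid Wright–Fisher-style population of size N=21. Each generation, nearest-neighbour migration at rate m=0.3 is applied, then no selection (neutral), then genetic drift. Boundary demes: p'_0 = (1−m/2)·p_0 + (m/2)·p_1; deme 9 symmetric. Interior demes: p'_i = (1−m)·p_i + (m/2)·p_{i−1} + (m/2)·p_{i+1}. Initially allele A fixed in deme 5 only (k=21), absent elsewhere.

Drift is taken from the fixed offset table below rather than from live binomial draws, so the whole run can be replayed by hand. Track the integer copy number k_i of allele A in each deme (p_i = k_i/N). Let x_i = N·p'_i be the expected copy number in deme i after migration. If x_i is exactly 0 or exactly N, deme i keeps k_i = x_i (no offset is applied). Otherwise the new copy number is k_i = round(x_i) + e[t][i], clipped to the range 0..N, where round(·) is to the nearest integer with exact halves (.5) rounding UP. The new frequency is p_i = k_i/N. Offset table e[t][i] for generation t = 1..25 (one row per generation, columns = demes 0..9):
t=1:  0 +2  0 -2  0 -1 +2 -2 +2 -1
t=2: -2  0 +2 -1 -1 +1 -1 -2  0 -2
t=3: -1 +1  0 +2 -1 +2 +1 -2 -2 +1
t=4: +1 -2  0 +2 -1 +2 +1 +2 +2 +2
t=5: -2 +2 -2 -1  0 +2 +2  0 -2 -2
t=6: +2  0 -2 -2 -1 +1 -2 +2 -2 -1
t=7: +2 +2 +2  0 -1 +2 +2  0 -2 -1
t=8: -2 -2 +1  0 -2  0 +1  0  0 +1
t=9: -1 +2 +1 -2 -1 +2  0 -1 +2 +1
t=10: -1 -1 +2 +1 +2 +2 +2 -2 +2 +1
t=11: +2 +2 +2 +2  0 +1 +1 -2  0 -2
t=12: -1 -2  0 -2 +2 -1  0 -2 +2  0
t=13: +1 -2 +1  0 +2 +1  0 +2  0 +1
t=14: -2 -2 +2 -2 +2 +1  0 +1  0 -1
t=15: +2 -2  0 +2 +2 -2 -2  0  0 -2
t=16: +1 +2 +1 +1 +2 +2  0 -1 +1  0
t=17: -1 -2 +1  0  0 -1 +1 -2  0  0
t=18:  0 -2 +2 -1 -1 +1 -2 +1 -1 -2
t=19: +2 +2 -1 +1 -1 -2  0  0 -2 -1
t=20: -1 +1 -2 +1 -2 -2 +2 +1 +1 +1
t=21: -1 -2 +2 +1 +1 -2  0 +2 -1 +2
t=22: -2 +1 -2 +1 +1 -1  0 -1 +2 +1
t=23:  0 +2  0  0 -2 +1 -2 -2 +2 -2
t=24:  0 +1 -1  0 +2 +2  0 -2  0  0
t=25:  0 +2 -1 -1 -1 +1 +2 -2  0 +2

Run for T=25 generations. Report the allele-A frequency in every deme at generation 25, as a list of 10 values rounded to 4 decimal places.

t=0: k=[0 0 0 0 0 21 0 0 0 0]
t=1: x=[0.0000 0.0000 0.0000 0.0000 3.1500 14.7000 3.1500 0.0000 0.0000 0.0000] k=[0 0 0 0 3 14 5 0 0 0]
t=2: x=[0.0000 0.0000 0.0000 0.4500 4.2000 11.0000 5.6000 0.7500 0.0000 0.0000] k=[0 0 0 0 3 12 5 0 0 0]
t=3: x=[0.0000 0.0000 0.0000 0.4500 3.9000 9.6000 5.3000 0.7500 0.0000 0.0000] k=[0 0 0 2 3 12 6 0 0 0]
t=4: x=[0.0000 0.0000 0.3000 1.8500 4.2000 9.7500 6.0000 0.9000 0.0000 0.0000] k=[0 0 0 4 3 12 7 3 0 0]
t=5: x=[0.0000 0.0000 0.6000 3.2500 4.5000 9.9000 7.1500 3.1500 0.4500 0.0000] k=[0 0 0 2 5 12 9 3 0 0]
t=6: x=[0.0000 0.0000 0.3000 2.1500 5.6000 10.5000 8.5500 3.4500 0.4500 0.0000] k=[0 0 0 0 5 12 7 5 0 0]
t=7: x=[0.0000 0.0000 0.0000 0.7500 5.3000 10.2000 7.4500 4.5500 0.7500 0.0000] k=[0 0 0 1 4 12 9 5 0 0]
t=8: x=[0.0000 0.0000 0.1500 1.3000 4.7500 10.3500 8.8500 4.8500 0.7500 0.0000] k=[0 0 1 1 3 10 10 5 1 0]
t=9: x=[0.0000 0.1500 0.8500 1.3000 3.7500 8.9500 9.2500 5.1500 1.4500 0.1500] k=[0 2 2 0 3 11 9 4 3 1]
t=10: x=[0.3000 1.7000 1.7000 0.7500 3.7500 9.5000 8.5500 4.6000 2.8500 1.3000] k=[0 1 4 2 6 12 11 3 5 2]
t=11: x=[0.1500 1.3000 3.2500 2.9000 6.3000 10.9500 9.9500 4.5000 4.2500 2.4500] k=[2 3 5 5 6 12 11 3 4 0]
t=12: x=[2.1500 3.1500 4.7000 5.1500 6.7500 10.9500 9.9500 4.3500 3.2500 0.6000] k=[1 1 5 3 9 10 10 2 5 1]
t=13: x=[1.0000 1.6000 4.1000 4.2000 8.2500 9.8500 8.8000 3.6500 3.9500 1.6000] k=[2 0 5 4 10 11 9 6 4 3]
t=14: x=[1.7000 1.0500 4.1000 5.0500 9.2500 10.5500 8.8500 6.1500 4.1500 3.1500] k=[0 0 6 3 11 12 9 7 4 2]
t=15: x=[0.0000 0.9000 4.6500 4.6500 9.9500 11.4000 9.1500 6.8500 4.1500 2.3000] k=[0 0 5 7 12 9 7 7 4 0]
t=16: x=[0.0000 0.7500 4.5500 7.4500 10.8000 9.1500 7.3000 6.5500 3.8500 0.6000] k=[0 3 6 8 13 11 7 6 5 1]
t=17: x=[0.4500 3.0000 5.8500 8.4500 11.9500 10.7000 7.4500 6.0000 4.5500 1.6000] k=[0 1 7 8 12 10 8 4 5 2]
t=18: x=[0.1500 1.7500 6.2500 8.4500 11.1000 10.0000 7.7000 4.7500 4.4000 2.4500] k=[0 0 8 7 10 11 6 6 3 0]
t=19: x=[0.0000 1.2000 6.6500 7.6000 9.7000 10.1000 6.7500 5.5500 3.0000 0.4500] k=[0 3 6 9 9 8 7 6 1 0]
t=20: x=[0.4500 3.0000 6.0000 8.5500 8.8500 8.0000 7.0000 5.4000 1.6000 0.1500] k=[0 4 4 10 7 6 9 6 3 1]
t=21: x=[0.6000 3.4000 4.9000 8.6500 7.3000 6.6000 8.1000 6.0000 3.1500 1.3000] k=[0 1 7 10 8 5 8 8 2 3]
t=22: x=[0.1500 1.7500 6.5500 9.2500 7.8500 5.9000 7.5500 7.1000 3.0500 2.8500] k=[0 3 5 10 9 5 8 6 5 4]
t=23: x=[0.4500 2.8500 5.4500 9.1000 8.5500 6.0500 7.2500 6.1500 5.0000 4.1500] k=[0 5 5 9 7 7 5 4 7 2]
t=24: x=[0.7500 4.2500 5.6000 8.1000 7.3000 6.7000 5.1500 4.6000 5.8000 2.7500] k=[1 5 5 8 9 9 5 3 6 3]
t=25: x=[1.6000 4.4000 5.4500 7.7000 8.8500 8.4000 5.3000 3.7500 5.1000 3.4500] k=[2 6 4 7 8 9 7 2 5 5]

[0.0952, 0.2857, 0.1905, 0.3333, 0.3810, 0.4286, 0.3333, 0.0952, 0.2381, 0.2381]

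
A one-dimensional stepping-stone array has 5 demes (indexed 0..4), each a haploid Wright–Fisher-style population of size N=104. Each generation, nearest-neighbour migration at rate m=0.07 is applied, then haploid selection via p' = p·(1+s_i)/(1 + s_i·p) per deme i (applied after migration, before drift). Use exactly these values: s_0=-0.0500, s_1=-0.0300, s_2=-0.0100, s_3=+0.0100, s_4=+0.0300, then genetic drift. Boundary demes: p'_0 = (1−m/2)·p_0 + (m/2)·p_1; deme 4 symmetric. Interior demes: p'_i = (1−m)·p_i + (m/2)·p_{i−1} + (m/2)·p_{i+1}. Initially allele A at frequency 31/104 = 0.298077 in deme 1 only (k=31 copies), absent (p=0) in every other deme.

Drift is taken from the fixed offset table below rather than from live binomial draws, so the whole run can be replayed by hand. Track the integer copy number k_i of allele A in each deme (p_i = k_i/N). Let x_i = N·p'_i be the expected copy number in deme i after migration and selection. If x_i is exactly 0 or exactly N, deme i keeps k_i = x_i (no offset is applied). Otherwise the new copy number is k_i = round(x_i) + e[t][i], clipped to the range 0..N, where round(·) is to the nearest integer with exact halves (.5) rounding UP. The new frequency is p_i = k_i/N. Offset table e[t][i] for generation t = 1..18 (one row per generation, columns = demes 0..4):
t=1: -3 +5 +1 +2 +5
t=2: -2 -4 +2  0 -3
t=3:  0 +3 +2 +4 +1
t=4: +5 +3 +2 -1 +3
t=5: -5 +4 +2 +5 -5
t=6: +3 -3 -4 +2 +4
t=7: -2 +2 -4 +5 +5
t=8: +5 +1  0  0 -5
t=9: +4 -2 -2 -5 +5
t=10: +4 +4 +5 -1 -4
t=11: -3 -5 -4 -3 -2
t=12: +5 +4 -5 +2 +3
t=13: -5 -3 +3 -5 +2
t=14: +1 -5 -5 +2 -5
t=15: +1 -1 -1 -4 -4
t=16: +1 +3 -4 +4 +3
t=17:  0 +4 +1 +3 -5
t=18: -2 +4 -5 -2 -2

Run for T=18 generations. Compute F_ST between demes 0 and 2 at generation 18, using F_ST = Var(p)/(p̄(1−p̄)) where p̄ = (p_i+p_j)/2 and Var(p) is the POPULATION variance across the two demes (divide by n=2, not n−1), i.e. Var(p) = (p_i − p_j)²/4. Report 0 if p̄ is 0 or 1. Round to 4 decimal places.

0.0505

t=0: k=[0 31 0 0 0]
t=1: x=[1.0313 28.1996 1.0743 0.0000 0.0000] k=[0 33 2 0 0]
t=2: x=[1.0979 30.1043 2.9857 0.0707 0.0000] k=[0 26 5 0 0]
t=3: x=[0.8649 23.7915 5.5073 0.1767 0.0000] k=[1 27 8 4 0]
t=4: x=[1.8162 24.8445 8.4467 4.0384 0.1442] k=[7 28 10 3 3]
t=5: x=[7.3757 26.0360 10.2914 3.2764 3.0873] k=[2 30 12 8 0]
t=6: x=[2.8351 27.7657 12.3800 7.9326 0.2884] k=[6 25 8 10 4]
t=7: x=[6.3521 23.1866 8.5855 9.8080 4.3310] k=[4 25 5 15 9]
t=8: x=[4.5085 23.0145 5.9930 14.5642 9.4612] k=[10 24 6 15 4]
t=9: x=[10.0160 22.3411 6.8801 14.4232 4.5108] k=[14 20 5 9 10]
t=10: x=[13.5924 18.7915 5.6114 8.9763 10.2345] k=[18 23 11 8 6]
t=11: x=[17.4185 21.8742 11.2141 8.1091 6.2412] k=[14 17 7 5 4]
t=12: x=[13.4912 16.1256 7.2122 5.0829 4.1512] k=[18 20 2 7 7]
t=13: x=[17.3169 18.8258 2.7777 6.8887 7.1955] k=[12 16 6 2 9]
t=14: x=[11.6007 15.1123 6.1516 2.4083 8.9949] k=[13 10 1 4 4]
t=15: x=[12.3267 9.5232 1.4060 3.9325 4.1153] k=[13 9 0 0 0]
t=16: x=[12.2930 8.5821 0.3119 0.0000 0.0000] k=[13 12 0 0 0]
t=17: x=[12.3940 11.3044 0.4158 0.0000 0.0000] k=[12 15 1 0 0]
t=18: x=[11.5671 14.0312 1.4407 0.0353 0.0000] k=[10 18 0 0 0]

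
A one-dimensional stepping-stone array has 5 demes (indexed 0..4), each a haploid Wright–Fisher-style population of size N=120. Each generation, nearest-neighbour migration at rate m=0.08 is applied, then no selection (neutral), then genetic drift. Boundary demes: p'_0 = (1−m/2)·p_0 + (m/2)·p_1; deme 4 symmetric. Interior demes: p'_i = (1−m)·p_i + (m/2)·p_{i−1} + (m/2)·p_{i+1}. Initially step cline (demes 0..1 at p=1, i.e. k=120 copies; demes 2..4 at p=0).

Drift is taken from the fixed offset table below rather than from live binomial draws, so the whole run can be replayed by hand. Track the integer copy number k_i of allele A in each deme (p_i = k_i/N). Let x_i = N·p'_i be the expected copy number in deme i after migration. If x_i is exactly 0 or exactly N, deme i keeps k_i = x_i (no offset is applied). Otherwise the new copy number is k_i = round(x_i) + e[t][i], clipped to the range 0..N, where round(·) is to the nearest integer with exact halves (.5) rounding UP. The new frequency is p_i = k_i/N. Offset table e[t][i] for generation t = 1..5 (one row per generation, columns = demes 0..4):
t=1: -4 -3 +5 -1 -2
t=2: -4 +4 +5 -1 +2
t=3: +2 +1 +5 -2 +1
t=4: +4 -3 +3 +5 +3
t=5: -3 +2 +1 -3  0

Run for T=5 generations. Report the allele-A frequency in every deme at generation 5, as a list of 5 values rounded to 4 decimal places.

[0.9667, 0.8583, 0.2917, 0.0333, 0.0000]

t=0: k=[120 120 0 0 0]
t=1: x=[120.0000 115.2000 4.8000 0.0000 0.0000] k=[120 112 10 0 0]
t=2: x=[119.6800 108.2400 13.6800 0.4000 0.0000] k=[116 112 19 0 0]
t=3: x=[115.8400 108.4400 21.9600 0.7600 0.0000] k=[118 109 27 0 0]
t=4: x=[117.6400 106.0800 29.2000 1.0800 0.0000] k=[120 103 32 6 0]
t=5: x=[119.3200 100.8400 33.8000 6.8000 0.2400] k=[116 103 35 4 0]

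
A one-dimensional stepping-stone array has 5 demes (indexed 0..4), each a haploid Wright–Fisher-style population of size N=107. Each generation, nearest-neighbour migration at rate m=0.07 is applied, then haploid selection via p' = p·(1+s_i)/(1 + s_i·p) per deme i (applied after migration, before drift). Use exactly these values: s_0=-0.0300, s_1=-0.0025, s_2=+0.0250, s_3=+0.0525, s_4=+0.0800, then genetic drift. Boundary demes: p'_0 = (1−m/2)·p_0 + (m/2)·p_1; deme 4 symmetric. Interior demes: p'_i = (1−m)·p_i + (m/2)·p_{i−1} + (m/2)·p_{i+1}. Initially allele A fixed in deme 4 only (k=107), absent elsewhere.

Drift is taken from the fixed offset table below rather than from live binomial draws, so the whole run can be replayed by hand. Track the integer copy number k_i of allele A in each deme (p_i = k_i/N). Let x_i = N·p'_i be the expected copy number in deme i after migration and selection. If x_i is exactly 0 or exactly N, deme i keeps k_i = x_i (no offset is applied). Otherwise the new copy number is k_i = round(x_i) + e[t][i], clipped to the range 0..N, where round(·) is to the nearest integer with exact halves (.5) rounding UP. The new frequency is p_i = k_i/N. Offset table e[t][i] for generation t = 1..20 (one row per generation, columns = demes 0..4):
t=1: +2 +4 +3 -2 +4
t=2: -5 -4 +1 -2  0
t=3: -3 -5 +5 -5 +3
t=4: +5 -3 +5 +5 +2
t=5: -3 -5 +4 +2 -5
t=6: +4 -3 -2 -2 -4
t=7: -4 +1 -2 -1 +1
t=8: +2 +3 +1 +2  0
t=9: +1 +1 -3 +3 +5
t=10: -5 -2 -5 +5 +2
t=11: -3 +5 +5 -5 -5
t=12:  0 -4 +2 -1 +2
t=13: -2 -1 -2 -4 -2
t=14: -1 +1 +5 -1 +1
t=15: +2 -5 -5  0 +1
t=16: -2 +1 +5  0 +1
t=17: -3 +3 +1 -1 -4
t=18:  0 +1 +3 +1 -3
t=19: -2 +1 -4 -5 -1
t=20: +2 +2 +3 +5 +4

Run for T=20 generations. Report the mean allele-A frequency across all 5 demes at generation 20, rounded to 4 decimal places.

0.3178

t=0: k=[0 0 0 0 107]
t=1: x=[0.0000 0.0000 0.0000 3.9344 103.5234] k=[0 0 0 2 107]
t=2: x=[0.0000 0.0000 0.0717 5.8831 103.5885] k=[0 0 1 4 104]
t=3: x=[0.0000 0.0349 1.0965 7.7551 100.9543] k=[0 0 6 3 104]
t=4: x=[0.0000 0.2095 5.8194 6.9659 100.9216] k=[0 0 11 12 103]
t=5: x=[0.0000 0.3840 10.8892 15.8277 100.3140] k=[0 0 15 18 95]
t=6: x=[0.0000 0.5237 14.8938 21.4542 93.2537] k=[0 0 13 19 89]
t=7: x=[0.0000 0.4539 13.0350 22.1245 87.7929] k=[0 1 11 21 89]
t=8: x=[0.0340 1.3118 11.2461 23.9682 87.8596] k=[2 4 12 26 88]
t=9: x=[2.0091 4.1999 12.4796 28.7428 87.1066] k=[3 5 9 32 92]
t=10: x=[2.9805 5.0579 9.8843 34.4797 90.9770] k=[0 3 5 39 93]
t=11: x=[0.1019 2.9578 6.2640 40.9859 92.1234] k=[0 8 11 36 87]
t=12: x=[0.2716 7.8069 12.0312 38.1568 86.5198] k=[0 4 14 37 89]
t=13: x=[0.1358 4.1999 14.7665 39.2782 88.3928] k=[0 3 13 35 86]
t=14: x=[0.1019 3.2371 13.7125 37.2476 85.5647] k=[0 4 19 36 87]
t=15: x=[0.1358 4.3745 19.4600 38.4410 86.5198] k=[2 0 14 38 88]
t=16: x=[1.8731 0.5586 14.6596 40.1856 87.5070] k=[0 2 20 40 89]
t=17: x=[0.0679 2.5538 20.4757 42.3167 88.4928] k=[0 6 21 41 84]
t=18: x=[0.2037 6.3001 21.5975 43.1154 83.9186] k=[0 7 25 44 81]
t=19: x=[0.2377 7.3678 25.5116 45.9665 81.2401] k=[0 8 22 41 80]
t=20: x=[0.2716 8.1910 22.6122 43.0093 80.2100] k=[2 10 26 48 84]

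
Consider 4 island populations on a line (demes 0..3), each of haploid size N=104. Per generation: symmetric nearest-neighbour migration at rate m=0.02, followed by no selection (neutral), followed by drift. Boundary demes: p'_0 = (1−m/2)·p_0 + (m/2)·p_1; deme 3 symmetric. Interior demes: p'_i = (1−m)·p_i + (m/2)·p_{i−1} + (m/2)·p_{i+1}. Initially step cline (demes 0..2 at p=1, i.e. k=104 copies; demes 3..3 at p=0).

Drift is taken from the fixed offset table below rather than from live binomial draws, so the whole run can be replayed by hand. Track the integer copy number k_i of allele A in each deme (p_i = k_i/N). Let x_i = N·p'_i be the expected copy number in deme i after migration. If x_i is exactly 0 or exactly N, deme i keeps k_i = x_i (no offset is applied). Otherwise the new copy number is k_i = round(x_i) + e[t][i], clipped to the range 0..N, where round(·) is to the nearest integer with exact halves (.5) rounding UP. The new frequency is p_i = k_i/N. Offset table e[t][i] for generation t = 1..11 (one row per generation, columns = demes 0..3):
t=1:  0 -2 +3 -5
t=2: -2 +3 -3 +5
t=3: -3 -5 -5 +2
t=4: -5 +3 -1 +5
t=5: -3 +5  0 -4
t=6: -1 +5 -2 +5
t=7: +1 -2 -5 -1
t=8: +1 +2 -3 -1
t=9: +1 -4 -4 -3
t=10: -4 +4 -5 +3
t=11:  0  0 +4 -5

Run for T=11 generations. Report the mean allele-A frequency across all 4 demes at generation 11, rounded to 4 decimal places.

t=0: k=[104 104 104 0]
t=1: x=[104.0000 104.0000 102.9600 1.0400] k=[104 104 104 0]
t=2: x=[104.0000 104.0000 102.9600 1.0400] k=[104 104 100 6]
t=3: x=[104.0000 103.9600 99.1000 6.9400] k=[104 99 94 9]
t=4: x=[103.9500 99.0000 93.2000 9.8500] k=[99 102 92 15]
t=5: x=[99.0300 101.8700 91.3300 15.7700] k=[96 104 91 12]
t=6: x=[96.0800 103.7900 90.3400 12.7900] k=[95 104 88 18]
t=7: x=[95.0900 103.7500 87.4600 18.7000] k=[96 102 82 18]
t=8: x=[96.0600 101.7400 81.5600 18.6400] k=[97 104 79 18]
t=9: x=[97.0700 103.6800 78.6400 18.6100] k=[98 100 75 16]
t=10: x=[98.0200 99.7300 74.6600 16.5900] k=[94 104 70 20]
t=11: x=[94.1000 103.5600 69.8400 20.5000] k=[94 104 74 16]

0.6923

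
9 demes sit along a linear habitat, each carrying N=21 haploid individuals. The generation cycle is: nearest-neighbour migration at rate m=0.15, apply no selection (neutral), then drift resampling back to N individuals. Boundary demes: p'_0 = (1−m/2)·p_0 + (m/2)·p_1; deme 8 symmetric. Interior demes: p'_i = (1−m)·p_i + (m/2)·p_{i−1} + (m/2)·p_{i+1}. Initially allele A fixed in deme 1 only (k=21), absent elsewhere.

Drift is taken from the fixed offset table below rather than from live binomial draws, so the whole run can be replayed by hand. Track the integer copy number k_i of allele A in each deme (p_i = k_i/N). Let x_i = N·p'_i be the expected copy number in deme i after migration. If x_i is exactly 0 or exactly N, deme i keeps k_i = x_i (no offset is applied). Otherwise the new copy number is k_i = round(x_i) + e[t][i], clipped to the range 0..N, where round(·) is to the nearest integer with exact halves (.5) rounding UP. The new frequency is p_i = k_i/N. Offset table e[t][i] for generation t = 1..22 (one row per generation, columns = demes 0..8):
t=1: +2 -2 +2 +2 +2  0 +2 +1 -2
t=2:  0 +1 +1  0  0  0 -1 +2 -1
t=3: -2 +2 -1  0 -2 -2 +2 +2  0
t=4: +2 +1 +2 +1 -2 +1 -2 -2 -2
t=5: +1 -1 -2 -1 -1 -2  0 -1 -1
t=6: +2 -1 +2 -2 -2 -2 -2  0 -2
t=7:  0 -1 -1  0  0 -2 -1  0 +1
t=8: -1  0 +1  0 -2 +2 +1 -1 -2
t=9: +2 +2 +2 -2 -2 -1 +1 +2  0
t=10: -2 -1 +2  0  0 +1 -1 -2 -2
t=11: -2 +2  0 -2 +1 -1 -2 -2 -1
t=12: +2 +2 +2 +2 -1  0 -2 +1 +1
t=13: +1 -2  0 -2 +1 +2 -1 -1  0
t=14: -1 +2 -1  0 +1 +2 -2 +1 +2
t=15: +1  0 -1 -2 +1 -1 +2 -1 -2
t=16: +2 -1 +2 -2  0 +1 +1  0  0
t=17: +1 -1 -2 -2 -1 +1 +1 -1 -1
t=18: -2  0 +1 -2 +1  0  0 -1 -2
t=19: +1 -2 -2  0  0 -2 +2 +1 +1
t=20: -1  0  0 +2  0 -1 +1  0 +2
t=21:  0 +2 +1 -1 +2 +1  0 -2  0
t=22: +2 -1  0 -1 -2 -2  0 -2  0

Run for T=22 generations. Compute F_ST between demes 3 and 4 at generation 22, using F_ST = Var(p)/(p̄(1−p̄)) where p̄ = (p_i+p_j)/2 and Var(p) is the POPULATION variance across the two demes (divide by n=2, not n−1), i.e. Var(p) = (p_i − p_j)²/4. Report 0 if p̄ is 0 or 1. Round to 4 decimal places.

t=0: k=[0 21 0 0 0 0 0 0 0]
t=1: x=[1.5750 17.8500 1.5750 0.0000 0.0000 0.0000 0.0000 0.0000 0.0000] k=[4 16 4 0 0 0 0 0 0]
t=2: x=[4.9000 14.2000 4.6000 0.3000 0.0000 0.0000 0.0000 0.0000 0.0000] k=[5 15 6 0 0 0 0 0 0]
t=3: x=[5.7500 13.5750 6.2250 0.4500 0.0000 0.0000 0.0000 0.0000 0.0000] k=[4 16 5 0 0 0 0 0 0]
t=4: x=[4.9000 14.2750 5.4500 0.3750 0.0000 0.0000 0.0000 0.0000 0.0000] k=[7 15 7 1 0 0 0 0 0]
t=5: x=[7.6000 13.8000 7.1500 1.3750 0.0750 0.0000 0.0000 0.0000 0.0000] k=[9 13 5 0 0 0 0 0 0]
t=6: x=[9.3000 12.1000 5.2250 0.3750 0.0000 0.0000 0.0000 0.0000 0.0000] k=[11 11 7 0 0 0 0 0 0]
t=7: x=[11.0000 10.7000 6.7750 0.5250 0.0000 0.0000 0.0000 0.0000 0.0000] k=[11 10 6 1 0 0 0 0 0]
t=8: x=[10.9250 9.7750 5.9250 1.3000 0.0750 0.0000 0.0000 0.0000 0.0000] k=[10 10 7 1 0 0 0 0 0]
t=9: x=[10.0000 9.7750 6.7750 1.3750 0.0750 0.0000 0.0000 0.0000 0.0000] k=[12 12 9 0 0 0 0 0 0]
t=10: x=[12.0000 11.7750 8.5500 0.6750 0.0000 0.0000 0.0000 0.0000 0.0000] k=[10 11 11 1 0 0 0 0 0]
t=11: x=[10.0750 10.9250 10.2500 1.6750 0.0750 0.0000 0.0000 0.0000 0.0000] k=[8 13 10 0 1 0 0 0 0]
t=12: x=[8.3750 12.4000 9.4750 0.8250 0.8500 0.0750 0.0000 0.0000 0.0000] k=[10 14 11 3 0 0 0 0 0]
t=13: x=[10.3000 13.4750 10.6250 3.3750 0.2250 0.0000 0.0000 0.0000 0.0000] k=[11 11 11 1 1 0 0 0 0]
t=14: x=[11.0000 11.0000 10.2500 1.7500 0.9250 0.0750 0.0000 0.0000 0.0000] k=[10 13 9 2 2 2 0 0 0]
t=15: x=[10.2250 12.4750 8.7750 2.5250 2.0000 1.8500 0.1500 0.0000 0.0000] k=[11 12 8 1 3 1 2 0 0]
t=16: x=[11.0750 11.6250 7.7750 1.6750 2.7000 1.2250 1.7750 0.1500 0.0000] k=[13 11 10 0 3 2 3 0 0]
t=17: x=[12.8500 11.0750 9.3250 0.9750 2.7000 2.1500 2.7000 0.2250 0.0000] k=[14 10 7 0 2 3 4 0 0]
t=18: x=[13.7000 10.0750 6.7000 0.6750 1.9250 3.0000 3.6250 0.3000 0.0000] k=[12 10 8 0 3 3 4 0 0]
t=19: x=[11.8500 10.0000 7.5500 0.8250 2.7750 3.0750 3.6250 0.3000 0.0000] k=[13 8 6 1 3 1 6 1 0]
t=20: x=[12.6250 8.2250 5.7750 1.5250 2.7000 1.5250 5.2500 1.3000 0.0750] k=[12 8 6 4 3 1 6 1 2]
t=21: x=[11.7000 8.1500 6.0000 4.0750 2.9250 1.5250 5.2500 1.4500 1.9250] k=[12 10 7 3 5 3 5 0 2]
t=22: x=[11.8500 9.9250 6.9250 3.4500 4.7000 3.3000 4.4750 0.5250 1.8500] k=[14 9 7 2 3 1 4 0 2]

0.0054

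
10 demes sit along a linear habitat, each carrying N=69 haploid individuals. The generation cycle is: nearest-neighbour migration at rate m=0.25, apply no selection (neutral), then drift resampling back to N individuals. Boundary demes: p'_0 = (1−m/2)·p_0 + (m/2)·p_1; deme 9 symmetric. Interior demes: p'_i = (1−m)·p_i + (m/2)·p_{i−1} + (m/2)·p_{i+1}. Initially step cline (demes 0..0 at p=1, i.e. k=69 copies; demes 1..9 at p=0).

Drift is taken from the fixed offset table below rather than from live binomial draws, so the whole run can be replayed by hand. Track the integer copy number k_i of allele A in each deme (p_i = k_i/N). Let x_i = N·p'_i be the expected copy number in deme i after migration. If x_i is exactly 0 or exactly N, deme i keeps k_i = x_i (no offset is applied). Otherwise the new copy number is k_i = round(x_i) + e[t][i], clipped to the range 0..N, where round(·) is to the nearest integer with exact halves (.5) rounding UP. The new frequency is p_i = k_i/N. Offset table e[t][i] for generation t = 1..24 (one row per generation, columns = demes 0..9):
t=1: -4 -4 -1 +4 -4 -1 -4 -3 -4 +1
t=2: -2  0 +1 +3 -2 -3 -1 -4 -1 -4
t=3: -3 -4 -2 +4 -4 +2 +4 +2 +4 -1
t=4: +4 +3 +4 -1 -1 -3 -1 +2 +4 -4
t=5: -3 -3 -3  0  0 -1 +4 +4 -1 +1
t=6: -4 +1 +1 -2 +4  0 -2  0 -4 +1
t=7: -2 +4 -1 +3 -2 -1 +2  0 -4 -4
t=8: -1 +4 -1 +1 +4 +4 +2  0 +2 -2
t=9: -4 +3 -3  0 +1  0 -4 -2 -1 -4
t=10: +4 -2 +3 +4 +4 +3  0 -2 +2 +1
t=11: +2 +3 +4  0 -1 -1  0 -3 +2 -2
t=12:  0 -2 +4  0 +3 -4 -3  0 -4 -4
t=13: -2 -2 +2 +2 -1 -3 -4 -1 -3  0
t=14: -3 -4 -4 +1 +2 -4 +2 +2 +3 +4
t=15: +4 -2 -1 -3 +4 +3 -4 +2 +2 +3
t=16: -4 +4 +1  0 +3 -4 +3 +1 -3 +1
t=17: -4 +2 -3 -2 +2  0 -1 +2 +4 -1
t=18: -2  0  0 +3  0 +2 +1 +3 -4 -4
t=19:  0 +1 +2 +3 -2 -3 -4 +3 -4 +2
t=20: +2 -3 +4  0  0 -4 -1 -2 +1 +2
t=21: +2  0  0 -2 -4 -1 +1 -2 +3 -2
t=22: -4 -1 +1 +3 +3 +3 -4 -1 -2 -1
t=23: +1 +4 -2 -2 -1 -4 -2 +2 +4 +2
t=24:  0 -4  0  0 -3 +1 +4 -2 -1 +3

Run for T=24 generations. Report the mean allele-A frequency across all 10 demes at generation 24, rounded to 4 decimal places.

0.1362

t=0: k=[69 0 0 0 0 0 0 0 0 0]
t=1: x=[60.3750 8.6250 0.0000 0.0000 0.0000 0.0000 0.0000 0.0000 0.0000 0.0000] k=[56 5 0 0 0 0 0 0 0 0]
t=2: x=[49.6250 10.7500 0.6250 0.0000 0.0000 0.0000 0.0000 0.0000 0.0000 0.0000] k=[48 11 2 0 0 0 0 0 0 0]
t=3: x=[43.3750 14.5000 2.8750 0.2500 0.0000 0.0000 0.0000 0.0000 0.0000 0.0000] k=[40 11 1 4 0 0 0 0 0 0]
t=4: x=[36.3750 13.3750 2.6250 3.1250 0.5000 0.0000 0.0000 0.0000 0.0000 0.0000] k=[40 16 7 2 0 0 0 0 0 0]
t=5: x=[37.0000 17.8750 7.5000 2.3750 0.2500 0.0000 0.0000 0.0000 0.0000 0.0000] k=[34 15 5 2 0 0 0 0 0 0]
t=6: x=[31.6250 16.1250 5.8750 2.1250 0.2500 0.0000 0.0000 0.0000 0.0000 0.0000] k=[28 17 7 0 4 0 0 0 0 0]
t=7: x=[26.6250 17.1250 7.3750 1.3750 3.0000 0.5000 0.0000 0.0000 0.0000 0.0000] k=[25 21 6 4 1 0 0 0 0 0]
t=8: x=[24.5000 19.6250 7.6250 3.8750 1.2500 0.1250 0.0000 0.0000 0.0000 0.0000] k=[24 24 7 5 5 4 0 0 0 0]
t=9: x=[24.0000 21.8750 8.8750 5.2500 4.8750 3.6250 0.5000 0.0000 0.0000 0.0000] k=[20 25 6 5 6 4 0 0 0 0]
t=10: x=[20.6250 22.0000 8.2500 5.2500 5.6250 3.7500 0.5000 0.0000 0.0000 0.0000] k=[25 20 11 9 10 7 1 0 0 0]
t=11: x=[24.3750 19.5000 11.8750 9.3750 9.5000 6.6250 1.6250 0.1250 0.0000 0.0000] k=[26 23 16 9 9 6 2 0 0 0]
t=12: x=[25.6250 22.5000 16.0000 9.8750 8.6250 5.8750 2.2500 0.2500 0.0000 0.0000] k=[26 21 20 10 12 2 0 0 0 0]
t=13: x=[25.3750 21.5000 18.8750 11.5000 10.5000 3.0000 0.2500 0.0000 0.0000 0.0000] k=[23 20 21 14 10 0 0 0 0 0]
t=14: x=[22.6250 20.5000 20.0000 14.3750 9.2500 1.2500 0.0000 0.0000 0.0000 0.0000] k=[20 17 16 15 11 0 0 0 0 0]
t=15: x=[19.6250 17.2500 16.0000 14.6250 10.1250 1.3750 0.0000 0.0000 0.0000 0.0000] k=[24 15 15 12 14 4 0 0 0 0]
t=16: x=[22.8750 16.1250 14.6250 12.6250 12.5000 4.7500 0.5000 0.0000 0.0000 0.0000] k=[19 20 16 13 16 1 4 0 0 0]
t=17: x=[19.1250 19.3750 16.1250 13.7500 13.7500 3.2500 3.1250 0.5000 0.0000 0.0000] k=[15 21 13 12 16 3 2 3 0 0]
t=18: x=[15.7500 19.2500 13.8750 12.6250 13.8750 4.5000 2.2500 2.5000 0.3750 0.0000] k=[14 19 14 16 14 7 3 6 0 0]
t=19: x=[14.6250 17.7500 14.8750 15.5000 13.3750 7.3750 3.8750 4.8750 0.7500 0.0000] k=[15 19 17 19 11 4 0 8 0 0]
t=20: x=[15.5000 18.2500 17.5000 17.7500 11.1250 4.3750 1.5000 6.0000 1.0000 0.0000] k=[18 15 22 18 11 0 1 4 2 0]
t=21: x=[17.6250 16.2500 20.6250 17.6250 10.5000 1.5000 1.2500 3.3750 2.0000 0.2500] k=[20 16 21 16 7 1 2 1 5 0]
t=22: x=[19.5000 17.1250 19.7500 15.5000 7.3750 1.8750 1.7500 1.6250 3.8750 0.6250] k=[16 16 21 19 10 5 0 1 2 0]
t=23: x=[16.0000 16.6250 20.1250 18.1250 10.5000 5.0000 0.7500 1.0000 1.6250 0.2500] k=[17 21 18 16 10 1 0 3 6 2]
t=24: x=[17.5000 20.1250 18.1250 15.5000 9.6250 2.0000 0.5000 3.0000 5.1250 2.5000] k=[18 16 18 16 7 3 5 1 4 6]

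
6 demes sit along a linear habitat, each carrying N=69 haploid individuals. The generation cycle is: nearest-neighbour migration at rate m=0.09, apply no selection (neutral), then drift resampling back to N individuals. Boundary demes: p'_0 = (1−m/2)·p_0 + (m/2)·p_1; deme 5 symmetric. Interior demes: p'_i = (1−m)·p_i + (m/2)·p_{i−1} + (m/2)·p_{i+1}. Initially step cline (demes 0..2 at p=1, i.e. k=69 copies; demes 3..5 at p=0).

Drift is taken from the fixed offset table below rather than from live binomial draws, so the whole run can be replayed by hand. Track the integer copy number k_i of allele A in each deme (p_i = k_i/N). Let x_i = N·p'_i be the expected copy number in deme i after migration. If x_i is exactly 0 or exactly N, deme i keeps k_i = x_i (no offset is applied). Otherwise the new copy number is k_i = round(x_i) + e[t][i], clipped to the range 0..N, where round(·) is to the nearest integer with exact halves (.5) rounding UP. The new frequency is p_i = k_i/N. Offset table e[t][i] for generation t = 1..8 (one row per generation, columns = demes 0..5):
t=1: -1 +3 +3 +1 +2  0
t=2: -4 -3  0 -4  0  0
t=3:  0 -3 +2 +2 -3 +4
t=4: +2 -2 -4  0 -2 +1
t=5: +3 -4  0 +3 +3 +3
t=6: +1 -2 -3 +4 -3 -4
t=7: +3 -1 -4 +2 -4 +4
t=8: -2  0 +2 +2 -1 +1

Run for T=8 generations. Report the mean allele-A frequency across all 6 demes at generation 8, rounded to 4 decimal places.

t=0: k=[69 69 69 0 0 0]
t=1: x=[69.0000 69.0000 65.8950 3.1050 0.0000 0.0000] k=[69 69 69 4 0 0]
t=2: x=[69.0000 69.0000 66.0750 6.7450 0.1800 0.0000] k=[69 69 66 3 0 0]
t=3: x=[69.0000 68.8650 63.3000 5.7000 0.1350 0.0000] k=[69 66 65 8 0 0]
t=4: x=[68.8650 66.0900 62.4800 10.2050 0.3600 0.0000] k=[69 64 58 10 0 0]
t=5: x=[68.7750 63.9550 56.1100 11.7100 0.4500 0.0000] k=[69 60 56 15 3 0]
t=6: x=[68.5950 60.2250 54.3350 16.3050 3.4050 0.1350] k=[69 58 51 20 0 0]
t=7: x=[68.5050 58.1800 49.9200 20.4950 0.9000 0.0000] k=[69 57 46 22 0 0]
t=8: x=[68.4600 57.0450 45.4150 22.0900 0.9900 0.0000] k=[66 57 47 24 0 0]

0.4686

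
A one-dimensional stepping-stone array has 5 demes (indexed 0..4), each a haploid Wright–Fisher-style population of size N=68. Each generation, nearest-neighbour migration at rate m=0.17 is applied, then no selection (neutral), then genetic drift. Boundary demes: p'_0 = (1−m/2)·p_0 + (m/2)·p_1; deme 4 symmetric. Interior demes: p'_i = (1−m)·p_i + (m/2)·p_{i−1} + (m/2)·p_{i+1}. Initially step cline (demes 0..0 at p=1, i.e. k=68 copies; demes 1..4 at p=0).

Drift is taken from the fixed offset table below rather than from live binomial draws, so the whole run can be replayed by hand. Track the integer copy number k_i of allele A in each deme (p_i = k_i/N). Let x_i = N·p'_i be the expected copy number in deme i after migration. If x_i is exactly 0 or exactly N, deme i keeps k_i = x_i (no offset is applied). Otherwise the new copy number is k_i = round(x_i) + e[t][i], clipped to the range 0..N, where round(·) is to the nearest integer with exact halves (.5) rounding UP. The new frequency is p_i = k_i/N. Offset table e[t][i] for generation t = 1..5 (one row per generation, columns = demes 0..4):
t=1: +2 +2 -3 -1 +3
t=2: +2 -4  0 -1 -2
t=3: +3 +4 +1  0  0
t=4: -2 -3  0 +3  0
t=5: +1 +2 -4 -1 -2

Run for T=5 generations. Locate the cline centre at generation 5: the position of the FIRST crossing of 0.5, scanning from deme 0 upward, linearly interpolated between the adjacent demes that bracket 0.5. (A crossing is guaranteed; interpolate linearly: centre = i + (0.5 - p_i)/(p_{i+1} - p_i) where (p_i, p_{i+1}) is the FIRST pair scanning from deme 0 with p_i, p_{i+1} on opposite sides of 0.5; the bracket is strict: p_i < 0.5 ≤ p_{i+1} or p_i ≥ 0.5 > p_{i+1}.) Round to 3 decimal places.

t=0: k=[68 0 0 0 0]
t=1: x=[62.2200 5.7800 0.0000 0.0000 0.0000] k=[64 8 0 0 0]
t=2: x=[59.2400 12.0800 0.6800 0.0000 0.0000] k=[61 8 1 0 0]
t=3: x=[56.4950 11.9100 1.5100 0.0850 0.0000] k=[59 16 3 0 0]
t=4: x=[55.3450 18.5500 3.8500 0.2550 0.0000] k=[53 16 4 3 0]
t=5: x=[49.8550 18.1250 4.9350 2.8300 0.2550] k=[51 20 1 2 0]

0.548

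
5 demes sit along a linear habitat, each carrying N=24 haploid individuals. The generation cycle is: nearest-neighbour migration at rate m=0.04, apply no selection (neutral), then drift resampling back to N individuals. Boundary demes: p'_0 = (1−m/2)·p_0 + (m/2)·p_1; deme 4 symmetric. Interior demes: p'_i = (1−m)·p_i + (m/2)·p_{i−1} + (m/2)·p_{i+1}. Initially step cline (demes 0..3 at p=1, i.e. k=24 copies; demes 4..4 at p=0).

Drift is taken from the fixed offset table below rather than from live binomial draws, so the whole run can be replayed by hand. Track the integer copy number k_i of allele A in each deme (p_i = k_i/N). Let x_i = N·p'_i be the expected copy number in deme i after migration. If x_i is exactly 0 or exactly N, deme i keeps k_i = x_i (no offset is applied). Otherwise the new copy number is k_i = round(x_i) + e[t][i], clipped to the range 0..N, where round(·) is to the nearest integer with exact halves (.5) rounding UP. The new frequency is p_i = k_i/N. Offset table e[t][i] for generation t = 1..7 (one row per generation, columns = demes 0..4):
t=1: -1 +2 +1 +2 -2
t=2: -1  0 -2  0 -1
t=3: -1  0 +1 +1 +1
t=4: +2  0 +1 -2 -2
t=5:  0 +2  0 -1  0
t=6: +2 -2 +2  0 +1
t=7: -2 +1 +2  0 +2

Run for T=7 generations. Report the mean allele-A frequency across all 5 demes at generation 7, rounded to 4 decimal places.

0.8000

t=0: k=[24 24 24 24 0]
t=1: x=[24.0000 24.0000 24.0000 23.5200 0.4800] k=[24 24 24 24 0]
t=2: x=[24.0000 24.0000 24.0000 23.5200 0.4800] k=[24 24 24 24 0]
t=3: x=[24.0000 24.0000 24.0000 23.5200 0.4800] k=[24 24 24 24 1]
t=4: x=[24.0000 24.0000 24.0000 23.5400 1.4600] k=[24 24 24 22 0]
t=5: x=[24.0000 24.0000 23.9600 21.6000 0.4400] k=[24 24 24 21 0]
t=6: x=[24.0000 24.0000 23.9400 20.6400 0.4200] k=[24 24 24 21 1]
t=7: x=[24.0000 24.0000 23.9400 20.6600 1.4000] k=[24 24 24 21 3]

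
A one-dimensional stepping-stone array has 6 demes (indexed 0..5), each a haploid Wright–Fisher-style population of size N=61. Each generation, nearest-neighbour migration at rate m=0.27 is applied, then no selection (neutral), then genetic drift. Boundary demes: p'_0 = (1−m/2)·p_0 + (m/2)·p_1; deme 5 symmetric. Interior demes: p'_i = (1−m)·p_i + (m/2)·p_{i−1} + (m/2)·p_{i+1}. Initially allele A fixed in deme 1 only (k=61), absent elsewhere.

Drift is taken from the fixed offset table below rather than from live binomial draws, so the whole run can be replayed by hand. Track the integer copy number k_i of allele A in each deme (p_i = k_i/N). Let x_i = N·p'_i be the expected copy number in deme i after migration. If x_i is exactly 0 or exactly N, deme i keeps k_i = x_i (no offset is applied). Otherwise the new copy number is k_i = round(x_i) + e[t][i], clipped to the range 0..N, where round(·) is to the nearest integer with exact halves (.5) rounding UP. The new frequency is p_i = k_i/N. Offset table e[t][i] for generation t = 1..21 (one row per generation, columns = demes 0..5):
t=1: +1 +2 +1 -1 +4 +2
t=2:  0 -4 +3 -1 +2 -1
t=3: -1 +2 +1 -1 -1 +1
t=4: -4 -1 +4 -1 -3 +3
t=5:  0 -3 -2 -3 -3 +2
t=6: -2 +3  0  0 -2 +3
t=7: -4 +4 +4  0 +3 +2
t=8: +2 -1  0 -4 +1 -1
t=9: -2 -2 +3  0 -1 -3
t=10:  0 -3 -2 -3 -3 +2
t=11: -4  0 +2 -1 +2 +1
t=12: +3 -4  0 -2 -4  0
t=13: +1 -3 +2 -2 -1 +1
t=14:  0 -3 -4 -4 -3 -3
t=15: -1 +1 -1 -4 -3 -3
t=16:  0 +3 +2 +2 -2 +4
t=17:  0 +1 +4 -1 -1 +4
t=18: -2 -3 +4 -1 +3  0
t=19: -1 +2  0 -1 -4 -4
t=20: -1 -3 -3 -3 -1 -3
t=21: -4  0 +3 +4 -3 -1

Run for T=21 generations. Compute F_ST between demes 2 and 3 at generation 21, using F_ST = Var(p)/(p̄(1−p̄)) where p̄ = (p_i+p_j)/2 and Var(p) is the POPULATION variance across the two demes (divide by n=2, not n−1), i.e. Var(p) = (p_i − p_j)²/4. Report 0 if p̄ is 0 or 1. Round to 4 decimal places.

t=0: k=[0 61 0 0 0 0]
t=1: x=[8.2350 44.5300 8.2350 0.0000 0.0000 0.0000] k=[9 47 9 0 0 0]
t=2: x=[14.1300 36.7400 12.9150 1.2150 0.0000 0.0000] k=[14 33 16 0 0 0]
t=3: x=[16.5650 28.1400 16.1350 2.1600 0.0000 0.0000] k=[16 30 17 1 0 0]
t=4: x=[17.8900 26.3550 16.5950 3.0250 0.1350 0.0000] k=[14 25 21 2 0 0]
t=5: x=[15.4850 22.9750 18.9750 4.2950 0.2700 0.0000] k=[15 20 17 1 0 0]
t=6: x=[15.6750 18.9200 15.2450 3.0250 0.1350 0.0000] k=[14 22 15 3 0 0]
t=7: x=[15.0800 19.9750 14.3250 4.2150 0.4050 0.0000] k=[11 24 18 4 3 0]
t=8: x=[12.7550 21.4350 16.9200 5.7550 2.7300 0.4050] k=[15 20 17 2 4 0]
t=9: x=[15.6750 18.9200 15.3800 4.2950 3.1900 0.5400] k=[14 17 18 4 2 0]
t=10: x=[14.4050 16.7300 15.9750 5.6200 2.0000 0.2700] k=[14 14 14 3 0 2]
t=11: x=[14.0000 14.0000 12.5150 4.0800 0.6750 1.7300] k=[10 14 15 3 3 3]
t=12: x=[10.5400 13.5950 13.2450 4.6200 3.0000 3.0000] k=[14 10 13 3 0 3]
t=13: x=[13.4600 10.9450 11.2450 3.9450 0.8100 2.5950] k=[14 8 13 2 0 4]
t=14: x=[13.1900 9.4850 10.8400 3.2150 0.8100 3.4600] k=[13 6 7 0 0 0]
t=15: x=[12.0550 7.0800 5.9200 0.9450 0.0000 0.0000] k=[11 8 5 0 0 0]
t=16: x=[10.5950 8.0000 4.7300 0.6750 0.0000 0.0000] k=[11 11 7 3 0 0]
t=17: x=[11.0000 10.4600 7.0000 3.1350 0.4050 0.0000] k=[11 11 11 2 0 0]
t=18: x=[11.0000 11.0000 9.7850 2.9450 0.2700 0.0000] k=[9 8 14 2 3 0]
t=19: x=[8.8650 8.9450 11.5700 3.7550 2.4600 0.4050] k=[8 11 12 3 0 0]
t=20: x=[8.4050 10.7300 10.6500 3.8100 0.4050 0.0000] k=[7 8 8 1 0 0]
t=21: x=[7.1350 7.8650 7.0550 1.8100 0.1350 0.0000] k=[3 8 10 6 0 0]

0.0094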